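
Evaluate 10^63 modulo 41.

16

By square-and-multiply:
63 in binary is 111111, i.e. 63 = 32 + 16 + 8 + 4 + 2 + 1.
10^1 ≡ 10 (mod 41)
10^2 ≡ 10^2 = 100 ≡ 18 (mod 41)
10^4 ≡ 18^2 = 324 ≡ 37 (mod 41)
10^8 ≡ 37^2 = 1369 ≡ 16 (mod 41)
10^16 ≡ 16^2 = 256 ≡ 10 (mod 41)
10^32 ≡ 10^2 = 100 ≡ 18 (mod 41)
10^63 = 10^32 * 10^16 * 10^8 * 10^4 * 10^2 * 10^1 ≡ 18 * 10 * 16 * 37 * 18 * 10 (mod 41).
Accumulate the product:
18 * 10 = 180 ≡ 16
16 * 16 = 256 ≡ 10
10 * 37 = 370 ≡ 1
1 * 18 = 18
18 * 10 = 180 ≡ 16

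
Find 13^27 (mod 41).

Using repeated squaring:
27 in binary is 11011, i.e. 27 = 16 + 8 + 2 + 1.
13^1 ≡ 13 (mod 41)
13^2 ≡ 13^2 = 169 ≡ 5 (mod 41)
13^4 ≡ 5^2 = 25 (mod 41)
13^8 ≡ 25^2 = 625 ≡ 10 (mod 41)
13^16 ≡ 10^2 = 100 ≡ 18 (mod 41)
13^27 = 13^16 × 13^8 × 13^2 × 13^1 ≡ 18 × 10 × 5 × 13 (mod 41).
Accumulate the product:
18 × 10 = 180 ≡ 16
16 × 5 = 80 ≡ 39
39 × 13 = 507 ≡ 15

15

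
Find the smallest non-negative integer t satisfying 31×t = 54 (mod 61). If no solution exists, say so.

gcd(31, 61) = 1, so a unique solution mod 61 exists.
31⁻¹ ≡ 2 (mod 61).
t ≡ 2×54 ≡ 47 (mod 61).

47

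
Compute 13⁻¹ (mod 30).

7

Run the extended Euclidean algorithm:
30 = 2·13 + 4
13 = 3·4 + 1
4 = 4·1 + 0
gcd(13, 30) = 1, so the inverse exists.
Bézout: 1 = −3·30 + 7·13.
So 13⁻¹ ≡ 7 (mod 30).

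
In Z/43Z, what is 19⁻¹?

34

43 = 2*19 + 5
19 = 3*5 + 4
5 = 1*4 + 1
4 = 4*1 + 0
gcd(19, 43) = 1, so the inverse exists.
Bézout: 1 = 4*43 − 9*19.
So 19⁻¹ ≡ −9 ≡ 34 (mod 43).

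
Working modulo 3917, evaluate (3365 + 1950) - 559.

839

3365 + 1950 = 5315 ≡ 1398 (mod 3917)
1398 - 559 = 839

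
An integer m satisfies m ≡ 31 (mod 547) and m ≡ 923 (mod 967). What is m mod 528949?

170148

547⁻¹ mod 967: 547·99 ≡ 1 (mod 967), so 547⁻¹ ≡ 99.
m = 31 + 547·((923 − 31)·99 mod 967) = 31 + 547·311 = 170148.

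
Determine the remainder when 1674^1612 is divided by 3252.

2184

1612 in binary is 11001001100, i.e. 1612 = 1024 + 512 + 64 + 8 + 4.
1674^1 ≡ 1674 (mod 3252)
1674^2 ≡ 1674^2 = 2802276 ≡ 2304 (mod 3252)
1674^4 ≡ 2304^2 = 5308416 ≡ 1152 (mod 3252)
1674^8 ≡ 1152^2 = 1327104 ≡ 288 (mod 3252)
1674^16 ≡ 288^2 = 82944 ≡ 1644 (mod 3252)
1674^32 ≡ 1644^2 = 2702736 ≡ 324 (mod 3252)
1674^64 ≡ 324^2 = 104976 ≡ 912 (mod 3252)
1674^128 ≡ 912^2 = 831744 ≡ 2484 (mod 3252)
1674^256 ≡ 2484^2 = 6170256 ≡ 1212 (mod 3252)
1674^512 ≡ 1212^2 = 1468944 ≡ 2292 (mod 3252)
1674^1024 ≡ 2292^2 = 5253264 ≡ 1284 (mod 3252)
1674^1612 = 1674^1024 × 1674^512 × 1674^64 × 1674^8 × 1674^4 ≡ 1284 × 2292 × 912 × 288 × 1152 (mod 3252).
Accumulate the product:
1284 × 2292 = 2942928 ≡ 3120
3120 × 912 = 2845440 ≡ 3192
3192 × 288 = 919296 ≡ 2232
2232 × 1152 = 2571264 ≡ 2184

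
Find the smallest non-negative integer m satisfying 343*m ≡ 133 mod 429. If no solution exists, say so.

gcd(343, 429) = 1, so a unique solution mod 429 exists.
343⁻¹ ≡ 424 (mod 429).
m ≡ 424*133 ≡ 193 (mod 429).

193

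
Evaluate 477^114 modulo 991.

By square-and-multiply:
114 in binary is 1110010, i.e. 114 = 64 + 32 + 16 + 2.
477^1 ≡ 477 (mod 991)
477^2 ≡ 477^2 = 227529 ≡ 590 (mod 991)
477^4 ≡ 590^2 = 348100 ≡ 259 (mod 991)
477^8 ≡ 259^2 = 67081 ≡ 684 (mod 991)
477^16 ≡ 684^2 = 467856 ≡ 104 (mod 991)
477^32 ≡ 104^2 = 10816 ≡ 906 (mod 991)
477^64 ≡ 906^2 = 820836 ≡ 288 (mod 991)
477^114 = 477^64 * 477^32 * 477^16 * 477^2 ≡ 288 * 906 * 104 * 590 (mod 991).
Accumulate the product:
288 * 906 = 260928 ≡ 295
295 * 104 = 30680 ≡ 950
950 * 590 = 560500 ≡ 585

585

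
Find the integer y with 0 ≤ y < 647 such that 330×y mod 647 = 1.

647 = 1×330 + 317
330 = 1×317 + 13
317 = 24×13 + 5
13 = 2×5 + 3
5 = 1×3 + 2
3 = 1×2 + 1
2 = 2×1 + 0
gcd(330, 647) = 1, so the inverse exists.
Bézout: 1 = −127×647 + 249×330.
So 330⁻¹ ≡ 249 (mod 647).

249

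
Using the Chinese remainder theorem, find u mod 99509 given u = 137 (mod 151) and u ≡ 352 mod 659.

151⁻¹ mod 659: 151·611 ≡ 1 (mod 659), so 151⁻¹ ≡ 611.
u = 137 + 151·((352 − 137)·611 mod 659) = 137 + 151·224 = 33961.
Check: 33961 mod 151 = 137, 33961 mod 659 = 352. ✓

33961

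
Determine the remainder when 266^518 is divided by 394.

518 in binary is 1000000110, i.e. 518 = 512 + 4 + 2.
266^1 ≡ 266 (mod 394)
266^2 ≡ 266^2 = 70756 ≡ 230 (mod 394)
266^4 ≡ 230^2 = 52900 ≡ 104 (mod 394)
266^8 ≡ 104^2 = 10816 ≡ 178 (mod 394)
266^16 ≡ 178^2 = 31684 ≡ 164 (mod 394)
266^32 ≡ 164^2 = 26896 ≡ 104 (mod 394)
266^64 ≡ 104^2 = 10816 ≡ 178 (mod 394)
266^128 ≡ 178^2 = 31684 ≡ 164 (mod 394)
266^256 ≡ 164^2 = 26896 ≡ 104 (mod 394)
266^512 ≡ 104^2 = 10816 ≡ 178 (mod 394)
266^518 = 266^512 × 266^4 × 266^2 ≡ 178 × 104 × 230 (mod 394).
Accumulate the product:
178 × 104 = 18512 ≡ 388
388 × 230 = 89240 ≡ 196

196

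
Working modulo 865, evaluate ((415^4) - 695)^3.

140

(415)^4 ≡ 315 (mod 865)
315 - 695 = -380 ≡ 485 (mod 865)
(485)^3 ≡ 140 (mod 865)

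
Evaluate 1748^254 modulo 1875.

By square-and-multiply:
1748^1 ≡ 1748 (mod 1875)
1748^2 ≡ 1748^2 = 3055504 ≡ 1129 (mod 1875)
1748^4 ≡ 1129^2 = 1274641 ≡ 1516 (mod 1875)
1748^8 ≡ 1516^2 = 2298256 ≡ 1381 (mod 1875)
1748^16 ≡ 1381^2 = 1907161 ≡ 286 (mod 1875)
1748^32 ≡ 286^2 = 81796 ≡ 1171 (mod 1875)
1748^64 ≡ 1171^2 = 1371241 ≡ 616 (mod 1875)
1748^128 ≡ 616^2 = 379456 ≡ 706 (mod 1875)
1748^254 = 1748^128 × 1748^64 × 1748^32 × 1748^16 × 1748^8 × 1748^4 × 1748^2 ≡ 706 × 616 × 1171 × 286 × 1381 × 1516 × 1129 (mod 1875).
Accumulate the product:
706 × 616 = 434896 ≡ 1771
1771 × 1171 = 2073841 ≡ 91
91 × 286 = 26026 ≡ 1651
1651 × 1381 = 2280031 ≡ 31
31 × 1516 = 46996 ≡ 121
121 × 1129 = 136609 ≡ 1609

1609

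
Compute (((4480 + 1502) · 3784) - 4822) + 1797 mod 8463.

2801

4480 + 1502 = 5982
5982 · 3784 = 22635888 ≡ 5826 (mod 8463)
5826 - 4822 = 1004
1004 + 1797 = 2801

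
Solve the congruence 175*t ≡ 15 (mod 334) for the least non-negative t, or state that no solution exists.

315

gcd(175, 334) = 1, so a unique solution mod 334 exists.
175⁻¹ ≡ 21 (mod 334).
t ≡ 21*15 ≡ 315 (mod 334).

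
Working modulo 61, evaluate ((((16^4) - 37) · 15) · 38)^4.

57

(16)^4 ≡ 22 (mod 61)
22 - 37 = -15 ≡ 46 (mod 61)
46 · 15 = 690 ≡ 19 (mod 61)
19 · 38 = 722 ≡ 51 (mod 61)
(51)^4 ≡ 57 (mod 61)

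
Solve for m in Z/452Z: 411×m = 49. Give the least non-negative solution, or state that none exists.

87

gcd(411, 452) = 1, so a unique solution mod 452 exists.
411⁻¹ ≡ 11 (mod 452).
m ≡ 11×49 ≡ 87 (mod 452).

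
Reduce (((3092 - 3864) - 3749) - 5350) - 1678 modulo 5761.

5734

3092 - 3864 = -772 ≡ 4989 (mod 5761)
4989 - 3749 = 1240
1240 - 5350 = -4110 ≡ 1651 (mod 5761)
1651 - 1678 = -27 ≡ 5734 (mod 5761)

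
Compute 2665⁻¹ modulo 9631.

Apply the Euclidean algorithm and back-substitute:
9631 = 3×2665 + 1636
2665 = 1×1636 + 1029
1636 = 1×1029 + 607
1029 = 1×607 + 422
607 = 1×422 + 185
422 = 2×185 + 52
185 = 3×52 + 29
52 = 1×29 + 23
29 = 1×23 + 6
23 = 3×6 + 5
6 = 1×5 + 1
5 = 5×1 + 0
gcd(2665, 9631) = 1, so the inverse exists.
Back-substitute for 1:
1 = 1×6 − 1×5
  = −1×23 + 4×6
  = 4×29 − 5×23
  = −5×52 + 9×29
  = 9×185 − 32×52
  = −32×422 + 73×185
  = 73×607 − 105×422
  = −105×1029 + 178×607
  = 178×1636 − 283×1029
  = −283×2665 + 461×1636
  = 461×9631 − 1666×2665
So 2665⁻¹ ≡ −1666 ≡ 7965 (mod 9631).

7965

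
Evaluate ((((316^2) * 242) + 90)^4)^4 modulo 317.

11

(316)^2 ≡ 1 (mod 317)
1 * 242 = 242
242 + 90 = 332 ≡ 15 (mod 317)
(15)^4 ≡ 222 (mod 317)
(222)^4 ≡ 11 (mod 317)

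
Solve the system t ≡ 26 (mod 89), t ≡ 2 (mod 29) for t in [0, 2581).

89⁻¹ mod 29: 89*15 ≡ 1 (mod 29), so 89⁻¹ ≡ 15.
t = 26 + 89*((2 − 26)*15 mod 29) = 26 + 89*17 = 1539.
Check: 1539 mod 89 = 26, 1539 mod 29 = 2. ✓

1539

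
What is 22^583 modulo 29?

22^1 ≡ 22 (mod 29)
22^2 ≡ 22^2 = 484 ≡ 20 (mod 29)
22^4 ≡ 20^2 = 400 ≡ 23 (mod 29)
22^8 ≡ 23^2 = 529 ≡ 7 (mod 29)
22^16 ≡ 7^2 = 49 ≡ 20 (mod 29)
22^32 ≡ 20^2 = 400 ≡ 23 (mod 29)
22^64 ≡ 23^2 = 529 ≡ 7 (mod 29)
22^128 ≡ 7^2 = 49 ≡ 20 (mod 29)
22^256 ≡ 20^2 = 400 ≡ 23 (mod 29)
22^512 ≡ 23^2 = 529 ≡ 7 (mod 29)
22^583 = 22^512 × 22^64 × 22^4 × 22^2 × 22^1 ≡ 7 × 7 × 23 × 20 × 22 (mod 29).
Accumulate the product:
7 × 7 = 49 ≡ 20
20 × 23 = 460 ≡ 25
25 × 20 = 500 ≡ 7
7 × 22 = 154 ≡ 9

9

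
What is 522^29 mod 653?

Using repeated squaring:
522^1 ≡ 522 (mod 653)
522^2 ≡ 522^2 = 272484 ≡ 183 (mod 653)
522^4 ≡ 183^2 = 33489 ≡ 186 (mod 653)
522^8 ≡ 186^2 = 34596 ≡ 640 (mod 653)
522^16 ≡ 640^2 = 409600 ≡ 169 (mod 653)
522^29 = 522^16 × 522^8 × 522^4 × 522^1 ≡ 169 × 640 × 186 × 522 (mod 653).
Accumulate the product:
169 × 640 = 108160 ≡ 415
415 × 186 = 77190 ≡ 136
136 × 522 = 70992 ≡ 468

468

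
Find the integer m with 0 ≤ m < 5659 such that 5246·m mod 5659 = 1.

644

5659 = 1*5246 + 413
5246 = 12*413 + 290
413 = 1*290 + 123
290 = 2*123 + 44
123 = 2*44 + 35
44 = 1*35 + 9
35 = 3*9 + 8
9 = 1*8 + 1
8 = 8*1 + 0
gcd(5246, 5659) = 1, so the inverse exists.
Back-substitute for 1:
1 = 1*9 − 1*8
  = −1*35 + 4*9
  = 4*44 − 5*35
  = −5*123 + 14*44
  = 14*290 − 33*123
  = −33*413 + 47*290
  = 47*5246 − 597*413
  = −597*5659 + 644*5246
So 5246⁻¹ ≡ 644 (mod 5659).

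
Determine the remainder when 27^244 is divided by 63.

By square-and-multiply:
244 in binary is 11110100, i.e. 244 = 128 + 64 + 32 + 16 + 4.
27^1 ≡ 27 (mod 63)
27^2 ≡ 27^2 = 729 ≡ 36 (mod 63)
27^4 ≡ 36^2 = 1296 ≡ 36 (mod 63)
27^8 ≡ 36^2 = 1296 ≡ 36 (mod 63)
27^16 ≡ 36^2 = 1296 ≡ 36 (mod 63)
27^32 ≡ 36^2 = 1296 ≡ 36 (mod 63)
27^64 ≡ 36^2 = 1296 ≡ 36 (mod 63)
27^128 ≡ 36^2 = 1296 ≡ 36 (mod 63)
27^244 = 27^128 · 27^64 · 27^32 · 27^16 · 27^4 ≡ 36 · 36 · 36 · 36 · 36 (mod 63).
Accumulate the product:
36 · 36 = 1296 ≡ 36
36 · 36 = 1296 ≡ 36
36 · 36 = 1296 ≡ 36
36 · 36 = 1296 ≡ 36

36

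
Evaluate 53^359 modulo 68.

53^1 ≡ 53 (mod 68)
53^2 ≡ 53^2 = 2809 ≡ 21 (mod 68)
53^4 ≡ 21^2 = 441 ≡ 33 (mod 68)
53^8 ≡ 33^2 = 1089 ≡ 1 (mod 68)
53^16 ≡ 1^2 = 1 (mod 68)
53^32 ≡ 1^2 = 1 (mod 68)
53^64 ≡ 1^2 = 1 (mod 68)
53^128 ≡ 1^2 = 1 (mod 68)
53^256 ≡ 1^2 = 1 (mod 68)
53^359 = 53^256 * 53^64 * 53^32 * 53^4 * 53^2 * 53^1 ≡ 1 * 1 * 1 * 33 * 21 * 53 (mod 68).
Accumulate the product:
1 * 1 = 1
1 * 1 = 1
1 * 33 = 33
33 * 21 = 693 ≡ 13
13 * 53 = 689 ≡ 9

9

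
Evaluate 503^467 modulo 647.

177

503^1 ≡ 503 (mod 647)
503^2 ≡ 503^2 = 253009 ≡ 32 (mod 647)
503^4 ≡ 32^2 = 1024 ≡ 377 (mod 647)
503^8 ≡ 377^2 = 142129 ≡ 436 (mod 647)
503^16 ≡ 436^2 = 190096 ≡ 525 (mod 647)
503^32 ≡ 525^2 = 275625 ≡ 3 (mod 647)
503^64 ≡ 3^2 = 9 (mod 647)
503^128 ≡ 9^2 = 81 (mod 647)
503^256 ≡ 81^2 = 6561 ≡ 91 (mod 647)
503^467 = 503^256 × 503^128 × 503^64 × 503^16 × 503^2 × 503^1 ≡ 91 × 81 × 9 × 525 × 32 × 503 (mod 647).
Accumulate the product:
91 × 81 = 7371 ≡ 254
254 × 9 = 2286 ≡ 345
345 × 525 = 181125 ≡ 612
612 × 32 = 19584 ≡ 174
174 × 503 = 87522 ≡ 177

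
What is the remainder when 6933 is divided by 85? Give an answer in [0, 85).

6933 = 81×85 + 48, so 6933 ≡ 48 (mod 85).

48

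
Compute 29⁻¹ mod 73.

68

73 = 2×29 + 15
29 = 1×15 + 14
15 = 1×14 + 1
14 = 14×1 + 0
gcd(29, 73) = 1, so the inverse exists.
Bézout: 1 = 2×73 − 5×29.
So 29⁻¹ ≡ −5 ≡ 68 (mod 73).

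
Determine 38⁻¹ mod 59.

14

Apply the Euclidean algorithm and back-substitute:
59 = 1×38 + 21
38 = 1×21 + 17
21 = 1×17 + 4
17 = 4×4 + 1
4 = 4×1 + 0
gcd(38, 59) = 1, so the inverse exists.
Back-substitute for 1:
1 = 1×17 − 4×4
  = −4×21 + 5×17
  = 5×38 − 9×21
  = −9×59 + 14×38
So 38⁻¹ ≡ 14 (mod 59).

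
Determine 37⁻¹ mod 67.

Apply the Euclidean algorithm and back-substitute:
67 = 1×37 + 30
37 = 1×30 + 7
30 = 4×7 + 2
7 = 3×2 + 1
2 = 2×1 + 0
gcd(37, 67) = 1, so the inverse exists.
Back-substitute for 1:
1 = 1×7 − 3×2
  = −3×30 + 13×7
  = 13×37 − 16×30
  = −16×67 + 29×37
So 37⁻¹ ≡ 29 (mod 67).

29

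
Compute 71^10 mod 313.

64

Using repeated squaring:
10 in binary is 1010, i.e. 10 = 8 + 2.
71^1 ≡ 71 (mod 313)
71^2 ≡ 71^2 = 5041 ≡ 33 (mod 313)
71^4 ≡ 33^2 = 1089 ≡ 150 (mod 313)
71^8 ≡ 150^2 = 22500 ≡ 277 (mod 313)
71^10 = 71^8 · 71^2 ≡ 277 · 33 (mod 313).
277 · 33 = 9141 ≡ 64 (mod 313).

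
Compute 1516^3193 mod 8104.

Using repeated squaring:
3193 in binary is 110001111001, i.e. 3193 = 2048 + 1024 + 64 + 32 + 16 + 8 + 1.
1516^1 ≡ 1516 (mod 8104)
1516^2 ≡ 1516^2 = 2298256 ≡ 4824 (mod 8104)
1516^4 ≡ 4824^2 = 23270976 ≡ 4392 (mod 8104)
1516^8 ≡ 4392^2 = 19289664 ≡ 2144 (mod 8104)
1516^16 ≡ 2144^2 = 4596736 ≡ 1768 (mod 8104)
1516^32 ≡ 1768^2 = 3125824 ≡ 5784 (mod 8104)
1516^64 ≡ 5784^2 = 33454656 ≡ 1344 (mod 8104)
1516^128 ≡ 1344^2 = 1806336 ≡ 7248 (mod 8104)
1516^256 ≡ 7248^2 = 52533504 ≡ 3376 (mod 8104)
1516^512 ≡ 3376^2 = 11397376 ≡ 3152 (mod 8104)
1516^1024 ≡ 3152^2 = 9935104 ≡ 7704 (mod 8104)
1516^2048 ≡ 7704^2 = 59351616 ≡ 6024 (mod 8104)
1516^3193 = 1516^2048 · 1516^1024 · 1516^64 · 1516^32 · 1516^16 · 1516^8 · 1516^1 ≡ 6024 · 7704 · 1344 · 5784 · 1768 · 2144 · 1516 (mod 8104).
Accumulate the product:
6024 · 7704 = 46408896 ≡ 5392
5392 · 1344 = 7246848 ≡ 1872
1872 · 5784 = 10827648 ≡ 704
704 · 1768 = 1244672 ≡ 4760
4760 · 2144 = 10205440 ≡ 2504
2504 · 1516 = 3796064 ≡ 3392

3392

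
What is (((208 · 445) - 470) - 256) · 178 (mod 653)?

556

208 · 445 = 92560 ≡ 487 (mod 653)
487 - 470 = 17
17 - 256 = -239 ≡ 414 (mod 653)
414 · 178 = 73692 ≡ 556 (mod 653)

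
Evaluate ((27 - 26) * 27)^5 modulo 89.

27 - 26 = 1
1 * 27 = 27
(27)^5 ≡ 60 (mod 89)

60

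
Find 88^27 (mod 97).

Compute successive squares:
27 in binary is 11011, i.e. 27 = 16 + 8 + 2 + 1.
88^1 ≡ 88 (mod 97)
88^2 ≡ 88^2 = 7744 ≡ 81 (mod 97)
88^4 ≡ 81^2 = 6561 ≡ 62 (mod 97)
88^8 ≡ 62^2 = 3844 ≡ 61 (mod 97)
88^16 ≡ 61^2 = 3721 ≡ 35 (mod 97)
88^27 = 88^16 * 88^8 * 88^2 * 88^1 ≡ 35 * 61 * 81 * 88 (mod 97).
Accumulate the product:
35 * 61 = 2135 ≡ 1
1 * 81 = 81
81 * 88 = 7128 ≡ 47

47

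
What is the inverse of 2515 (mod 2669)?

2617

Apply the Euclidean algorithm and back-substitute:
2669 = 1·2515 + 154
2515 = 16·154 + 51
154 = 3·51 + 1
51 = 51·1 + 0
gcd(2515, 2669) = 1, so the inverse exists.
Back-substitute for 1:
1 = 1·154 − 3·51
  = −3·2515 + 49·154
  = 49·2669 − 52·2515
So 2515⁻¹ ≡ −52 ≡ 2617 (mod 2669).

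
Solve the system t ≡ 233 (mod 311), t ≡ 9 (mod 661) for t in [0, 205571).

311⁻¹ mod 661: 311*644 ≡ 1 (mod 661), so 311⁻¹ ≡ 644.
t = 233 + 311*((9 − 233)*644 mod 661) = 233 + 311*503 = 156666.
Check: 156666 mod 311 = 233, 156666 mod 661 = 9. ✓

156666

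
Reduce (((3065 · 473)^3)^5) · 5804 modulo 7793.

3065 · 473 = 1449745 ≡ 247 (mod 7793)
(247)^3 ≡ 5354 (mod 7793)
(5354)^5 ≡ 5249 (mod 7793)
5249 · 5804 = 30465196 ≡ 2359 (mod 7793)

2359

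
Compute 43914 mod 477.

43914 = 92×477 + 30, so 43914 ≡ 30 (mod 477).

30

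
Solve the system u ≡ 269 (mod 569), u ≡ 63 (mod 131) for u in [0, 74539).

24167

569⁻¹ mod 131: 569×99 ≡ 1 (mod 131), so 569⁻¹ ≡ 99.
u = 269 + 569×((63 − 269)×99 mod 131) = 269 + 569×42 = 24167.
Check: 24167 mod 569 = 269, 24167 mod 131 = 63. ✓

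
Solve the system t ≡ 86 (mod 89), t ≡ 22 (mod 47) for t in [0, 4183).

3735

89⁻¹ mod 47: 89·28 ≡ 1 (mod 47), so 89⁻¹ ≡ 28.
t = 86 + 89·((22 − 86)·28 mod 47) = 86 + 89·41 = 3735.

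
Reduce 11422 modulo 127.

11422 = 89×127 + 119, so 11422 ≡ 119 (mod 127).

119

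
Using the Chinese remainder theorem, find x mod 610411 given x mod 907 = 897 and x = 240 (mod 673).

444420

907⁻¹ mod 673: 907*325 ≡ 1 (mod 673), so 907⁻¹ ≡ 325.
x = 897 + 907*((240 − 897)*325 mod 673) = 897 + 907*489 = 444420.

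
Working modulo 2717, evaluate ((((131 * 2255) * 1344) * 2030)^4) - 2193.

2449

131 * 2255 = 295405 ≡ 1969 (mod 2717)
1969 * 1344 = 2646336 ≡ 2695 (mod 2717)
2695 * 2030 = 5470850 ≡ 1529 (mod 2717)
(1529)^4 ≡ 1925 (mod 2717)
1925 - 2193 = -268 ≡ 2449 (mod 2717)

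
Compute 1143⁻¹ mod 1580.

47

By the extended Euclidean algorithm:
1580 = 1*1143 + 437
1143 = 2*437 + 269
437 = 1*269 + 168
269 = 1*168 + 101
168 = 1*101 + 67
101 = 1*67 + 34
67 = 1*34 + 33
34 = 1*33 + 1
33 = 33*1 + 0
gcd(1143, 1580) = 1, so the inverse exists.
Back-substitute for 1:
1 = 1*34 − 1*33
  = −1*67 + 2*34
  = 2*101 − 3*67
  = −3*168 + 5*101
  = 5*269 − 8*168
  = −8*437 + 13*269
  = 13*1143 − 34*437
  = −34*1580 + 47*1143
So 1143⁻¹ ≡ 47 (mod 1580).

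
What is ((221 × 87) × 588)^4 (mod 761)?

170

221 × 87 = 19227 ≡ 202 (mod 761)
202 × 588 = 118776 ≡ 60 (mod 761)
(60)^4 ≡ 170 (mod 761)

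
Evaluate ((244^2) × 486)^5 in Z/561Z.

549

(244)^2 ≡ 70 (mod 561)
70 × 486 = 34020 ≡ 360 (mod 561)
(360)^5 ≡ 549 (mod 561)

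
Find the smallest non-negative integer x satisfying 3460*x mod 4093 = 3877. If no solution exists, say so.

3492

gcd(3460, 4093) = 1, so a unique solution mod 4093 exists.
3460⁻¹ ≡ 666 (mod 4093).
x ≡ 666*3877 ≡ 3492 (mod 4093).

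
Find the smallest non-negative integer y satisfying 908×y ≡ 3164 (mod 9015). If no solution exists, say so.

3538

gcd(908, 9015) = 1, so a unique solution mod 9015 exists.
908⁻¹ ≡ 4577 (mod 9015).
y ≡ 4577×3164 ≡ 3538 (mod 9015).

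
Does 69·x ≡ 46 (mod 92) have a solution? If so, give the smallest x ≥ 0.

gcd(69, 92) = 23, and 23 | 46, so solutions exist.
Divide through by 23: 3·x = 2 (mod 4).
3⁻¹ ≡ 3 (mod 4).
x ≡ 3·2 ≡ 2 (mod 4).
The smallest non-negative solution is x = 2.

2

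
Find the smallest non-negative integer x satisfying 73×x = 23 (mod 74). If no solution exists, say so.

51

gcd(73, 74) = 1, so a unique solution mod 74 exists.
73⁻¹ ≡ 73 (mod 74).
x ≡ 73×23 ≡ 51 (mod 74).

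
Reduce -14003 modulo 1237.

-14003 = -12·1237 + 841, so -14003 ≡ 841 (mod 1237).

841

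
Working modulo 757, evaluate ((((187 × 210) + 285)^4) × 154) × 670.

187 × 210 = 39270 ≡ 663 (mod 757)
663 + 285 = 948 ≡ 191 (mod 757)
(191)^4 ≡ 586 (mod 757)
586 × 154 = 90244 ≡ 161 (mod 757)
161 × 670 = 107870 ≡ 376 (mod 757)

376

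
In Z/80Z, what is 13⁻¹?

By the extended Euclidean algorithm:
80 = 6·13 + 2
13 = 6·2 + 1
2 = 2·1 + 0
gcd(13, 80) = 1, so the inverse exists.
Back-substitute for 1:
1 = 1·13 − 6·2
  = −6·80 + 37·13
So 13⁻¹ ≡ 37 (mod 80).

37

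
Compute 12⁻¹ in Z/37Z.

34

By the extended Euclidean algorithm:
37 = 3*12 + 1
12 = 12*1 + 0
gcd(12, 37) = 1, so the inverse exists.
Bézout: 1 = 1*37 − 3*12.
So 12⁻¹ ≡ −3 ≡ 34 (mod 37).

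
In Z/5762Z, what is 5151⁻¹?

Run the extended Euclidean algorithm:
5762 = 1*5151 + 611
5151 = 8*611 + 263
611 = 2*263 + 85
263 = 3*85 + 8
85 = 10*8 + 5
8 = 1*5 + 3
5 = 1*3 + 2
3 = 1*2 + 1
2 = 2*1 + 0
gcd(5151, 5762) = 1, so the inverse exists.
Bézout: 1 = −1939*5762 + 2169*5151.
So 5151⁻¹ ≡ 2169 (mod 5762).

2169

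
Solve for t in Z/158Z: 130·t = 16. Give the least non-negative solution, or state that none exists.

22

gcd(130, 158) = 2, and 2 | 16, so solutions exist.
Divide through by 2: 65·t mod 79 = 8.
65⁻¹ ≡ 62 (mod 79).
t ≡ 62·8 ≡ 22 (mod 79).
The smallest non-negative solution is t = 22.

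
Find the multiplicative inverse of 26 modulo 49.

49 = 1×26 + 23
26 = 1×23 + 3
23 = 7×3 + 2
3 = 1×2 + 1
2 = 2×1 + 0
gcd(26, 49) = 1, so the inverse exists.
Back-substitute for 1:
1 = 1×3 − 1×2
  = −1×23 + 8×3
  = 8×26 − 9×23
  = −9×49 + 17×26
So 26⁻¹ ≡ 17 (mod 49).

17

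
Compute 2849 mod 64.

33

2849 = 44*64 + 33, so 2849 ≡ 33 (mod 64).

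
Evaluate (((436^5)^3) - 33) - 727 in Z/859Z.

687

(436)^5 ≡ 248 (mod 859)
(248)^3 ≡ 588 (mod 859)
588 - 33 = 555
555 - 727 = -172 ≡ 687 (mod 859)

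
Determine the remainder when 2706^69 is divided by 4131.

By square-and-multiply:
69 in binary is 1000101, i.e. 69 = 64 + 4 + 1.
2706^1 ≡ 2706 (mod 4131)
2706^2 ≡ 2706^2 = 7322436 ≡ 2304 (mod 4131)
2706^4 ≡ 2304^2 = 5308416 ≡ 81 (mod 4131)
2706^8 ≡ 81^2 = 6561 ≡ 2430 (mod 4131)
2706^16 ≡ 2430^2 = 5904900 ≡ 1701 (mod 4131)
2706^32 ≡ 1701^2 = 2893401 ≡ 1701 (mod 4131)
2706^64 ≡ 1701^2 = 2893401 ≡ 1701 (mod 4131)
2706^69 = 2706^64 × 2706^4 × 2706^1 ≡ 1701 × 81 × 2706 (mod 4131).
Accumulate the product:
1701 × 81 = 137781 ≡ 1458
1458 × 2706 = 3945348 ≡ 243

243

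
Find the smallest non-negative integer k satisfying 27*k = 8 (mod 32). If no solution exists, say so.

24

gcd(27, 32) = 1, so a unique solution mod 32 exists.
27⁻¹ ≡ 19 (mod 32).
k ≡ 19*8 ≡ 24 (mod 32).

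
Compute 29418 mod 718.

698

29418 = 40·718 + 698, so 29418 ≡ 698 (mod 718).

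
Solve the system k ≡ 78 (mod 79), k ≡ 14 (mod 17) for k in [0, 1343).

473

79⁻¹ mod 17: 79·14 ≡ 1 (mod 17), so 79⁻¹ ≡ 14.
k = 78 + 79·((14 − 78)·14 mod 17) = 78 + 79·5 = 473.
Check: 473 mod 79 = 78, 473 mod 17 = 14. ✓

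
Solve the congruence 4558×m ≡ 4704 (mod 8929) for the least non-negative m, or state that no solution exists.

gcd(4558, 8929) = 1, so a unique solution mod 8929 exists.
4558⁻¹ ≡ 382 (mod 8929).
m ≡ 382×4704 ≡ 2199 (mod 8929).

2199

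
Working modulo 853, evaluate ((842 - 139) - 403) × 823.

383

842 - 139 = 703
703 - 403 = 300
300 × 823 = 246900 ≡ 383 (mod 853)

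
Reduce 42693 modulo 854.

42693 = 49*854 + 847, so 42693 ≡ 847 (mod 854).

847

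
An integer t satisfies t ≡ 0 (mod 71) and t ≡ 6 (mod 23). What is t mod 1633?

213

71⁻¹ mod 23: 71×12 ≡ 1 (mod 23), so 71⁻¹ ≡ 12.
t = 0 + 71×((6 − 0)×12 mod 23) = 0 + 71×3 = 213.
Check: 213 mod 71 = 0, 213 mod 23 = 6. ✓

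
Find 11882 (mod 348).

50

11882 = 34×348 + 50, so 11882 ≡ 50 (mod 348).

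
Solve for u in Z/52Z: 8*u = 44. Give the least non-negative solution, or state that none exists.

gcd(8, 52) = 4, and 4 | 44, so solutions exist.
Divide through by 4: 2*u ≡ 11 (mod 13).
2⁻¹ ≡ 7 (mod 13).
u ≡ 7*11 ≡ 12 (mod 13).
The smallest non-negative solution is u = 12.

12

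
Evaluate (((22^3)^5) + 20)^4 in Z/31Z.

28

(22)^3 ≡ 15 (mod 31)
(15)^5 ≡ 30 (mod 31)
30 + 20 = 50 ≡ 19 (mod 31)
(19)^4 ≡ 28 (mod 31)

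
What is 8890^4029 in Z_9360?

By square-and-multiply:
8890^1 ≡ 8890 (mod 9360)
8890^2 ≡ 8890^2 = 79032100 ≡ 5620 (mod 9360)
8890^4 ≡ 5620^2 = 31584400 ≡ 3760 (mod 9360)
8890^8 ≡ 3760^2 = 14137600 ≡ 4000 (mod 9360)
8890^16 ≡ 4000^2 = 16000000 ≡ 3760 (mod 9360)
8890^32 ≡ 3760^2 = 14137600 ≡ 4000 (mod 9360)
8890^64 ≡ 4000^2 = 16000000 ≡ 3760 (mod 9360)
8890^128 ≡ 3760^2 = 14137600 ≡ 4000 (mod 9360)
8890^256 ≡ 4000^2 = 16000000 ≡ 3760 (mod 9360)
8890^512 ≡ 3760^2 = 14137600 ≡ 4000 (mod 9360)
8890^1024 ≡ 4000^2 = 16000000 ≡ 3760 (mod 9360)
8890^2048 ≡ 3760^2 = 14137600 ≡ 4000 (mod 9360)
8890^4029 = 8890^2048 * 8890^1024 * 8890^512 * 8890^256 * 8890^128 * 8890^32 * 8890^16 * 8890^8 * 8890^4 * 8890^1 ≡ 4000 * 3760 * 4000 * 3760 * 4000 * 4000 * 3760 * 4000 * 3760 * 8890 (mod 9360).
Accumulate the product:
4000 * 3760 = 15040000 ≡ 7840
7840 * 4000 = 31360000 ≡ 4000
4000 * 3760 = 15040000 ≡ 7840
7840 * 4000 = 31360000 ≡ 4000
4000 * 4000 = 16000000 ≡ 3760
3760 * 3760 = 14137600 ≡ 4000
4000 * 4000 = 16000000 ≡ 3760
3760 * 3760 = 14137600 ≡ 4000
4000 * 8890 = 35560000 ≡ 1360

1360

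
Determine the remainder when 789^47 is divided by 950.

Compute successive squares:
47 in binary is 101111, i.e. 47 = 32 + 8 + 4 + 2 + 1.
789^1 ≡ 789 (mod 950)
789^2 ≡ 789^2 = 622521 ≡ 271 (mod 950)
789^4 ≡ 271^2 = 73441 ≡ 291 (mod 950)
789^8 ≡ 291^2 = 84681 ≡ 131 (mod 950)
789^16 ≡ 131^2 = 17161 ≡ 61 (mod 950)
789^32 ≡ 61^2 = 3721 ≡ 871 (mod 950)
789^47 = 789^32 * 789^8 * 789^4 * 789^2 * 789^1 ≡ 871 * 131 * 291 * 271 * 789 (mod 950).
Accumulate the product:
871 * 131 = 114101 ≡ 101
101 * 291 = 29391 ≡ 891
891 * 271 = 241461 ≡ 161
161 * 789 = 127029 ≡ 679

679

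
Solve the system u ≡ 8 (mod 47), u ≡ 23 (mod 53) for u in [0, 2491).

1136

47⁻¹ mod 53: 47×44 ≡ 1 (mod 53), so 47⁻¹ ≡ 44.
u = 8 + 47×((23 − 8)×44 mod 53) = 8 + 47×24 = 1136.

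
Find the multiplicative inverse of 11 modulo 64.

By the extended Euclidean algorithm:
64 = 5×11 + 9
11 = 1×9 + 2
9 = 4×2 + 1
2 = 2×1 + 0
gcd(11, 64) = 1, so the inverse exists.
Bézout: 1 = 5×64 − 29×11.
So 11⁻¹ ≡ −29 ≡ 35 (mod 64).

35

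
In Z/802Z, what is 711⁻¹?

Run the extended Euclidean algorithm:
802 = 1·711 + 91
711 = 7·91 + 74
91 = 1·74 + 17
74 = 4·17 + 6
17 = 2·6 + 5
6 = 1·5 + 1
5 = 5·1 + 0
gcd(711, 802) = 1, so the inverse exists.
Back-substitute for 1:
1 = 1·6 − 1·5
  = −1·17 + 3·6
  = 3·74 − 13·17
  = −13·91 + 16·74
  = 16·711 − 125·91
  = −125·802 + 141·711
So 711⁻¹ ≡ 141 (mod 802).

141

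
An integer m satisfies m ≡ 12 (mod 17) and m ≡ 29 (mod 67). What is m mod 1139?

17⁻¹ mod 67: 17·4 ≡ 1 (mod 67), so 17⁻¹ ≡ 4.
m = 12 + 17·((29 − 12)·4 mod 67) = 12 + 17·1 = 29.
Check: 29 mod 17 = 12, 29 mod 67 = 29. ✓

29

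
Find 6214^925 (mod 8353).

6535

Compute successive squares:
925 in binary is 1110011101, i.e. 925 = 512 + 256 + 128 + 16 + 8 + 4 + 1.
6214^1 ≡ 6214 (mod 8353)
6214^2 ≡ 6214^2 = 38613796 ≡ 6230 (mod 8353)
6214^4 ≡ 6230^2 = 38812900 ≡ 4862 (mod 8353)
6214^8 ≡ 4862^2 = 23639044 ≡ 54 (mod 8353)
6214^16 ≡ 54^2 = 2916 (mod 8353)
6214^32 ≡ 2916^2 = 8503056 ≡ 8055 (mod 8353)
6214^64 ≡ 8055^2 = 64883025 ≡ 5274 (mod 8353)
6214^128 ≡ 5274^2 = 27815076 ≡ 7939 (mod 8353)
6214^256 ≡ 7939^2 = 63027721 ≡ 4336 (mod 8353)
6214^512 ≡ 4336^2 = 18800896 ≡ 6646 (mod 8353)
6214^925 = 6214^512 × 6214^256 × 6214^128 × 6214^16 × 6214^8 × 6214^4 × 6214^1 ≡ 6646 × 4336 × 7939 × 2916 × 54 × 4862 × 6214 (mod 8353).
Accumulate the product:
6646 × 4336 = 28817056 ≡ 7559
7559 × 7939 = 60010901 ≡ 2949
2949 × 2916 = 8599284 ≡ 4047
4047 × 54 = 218538 ≡ 1360
1360 × 4862 = 6612320 ≡ 5097
5097 × 6214 = 31672758 ≡ 6535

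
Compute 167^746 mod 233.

116

Compute successive squares:
746 in binary is 1011101010, i.e. 746 = 512 + 128 + 64 + 32 + 8 + 2.
167^1 ≡ 167 (mod 233)
167^2 ≡ 167^2 = 27889 ≡ 162 (mod 233)
167^4 ≡ 162^2 = 26244 ≡ 148 (mod 233)
167^8 ≡ 148^2 = 21904 ≡ 2 (mod 233)
167^16 ≡ 2^2 = 4 (mod 233)
167^32 ≡ 4^2 = 16 (mod 233)
167^64 ≡ 16^2 = 256 ≡ 23 (mod 233)
167^128 ≡ 23^2 = 529 ≡ 63 (mod 233)
167^256 ≡ 63^2 = 3969 ≡ 8 (mod 233)
167^512 ≡ 8^2 = 64 (mod 233)
167^746 = 167^512 · 167^128 · 167^64 · 167^32 · 167^8 · 167^2 ≡ 64 · 63 · 23 · 16 · 2 · 162 (mod 233).
Accumulate the product:
64 · 63 = 4032 ≡ 71
71 · 23 = 1633 ≡ 2
2 · 16 = 32
32 · 2 = 64
64 · 162 = 10368 ≡ 116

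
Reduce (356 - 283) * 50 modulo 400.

50

356 - 283 = 73
73 * 50 = 3650 ≡ 50 (mod 400)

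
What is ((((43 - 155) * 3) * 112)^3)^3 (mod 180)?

108

43 - 155 = -112 ≡ 68 (mod 180)
68 * 3 = 204 ≡ 24 (mod 180)
24 * 112 = 2688 ≡ 168 (mod 180)
(168)^3 ≡ 72 (mod 180)
(72)^3 ≡ 108 (mod 180)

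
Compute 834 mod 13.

2

834 = 64×13 + 2, so 834 ≡ 2 (mod 13).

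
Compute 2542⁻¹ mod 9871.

8741

Run the extended Euclidean algorithm:
9871 = 3*2542 + 2245
2542 = 1*2245 + 297
2245 = 7*297 + 166
297 = 1*166 + 131
166 = 1*131 + 35
131 = 3*35 + 26
35 = 1*26 + 9
26 = 2*9 + 8
9 = 1*8 + 1
8 = 8*1 + 0
gcd(2542, 9871) = 1, so the inverse exists.
Bézout: 1 = 291*9871 − 1130*2542.
So 2542⁻¹ ≡ −1130 ≡ 8741 (mod 9871).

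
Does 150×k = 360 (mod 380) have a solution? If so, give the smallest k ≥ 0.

gcd(150, 380) = 10, and 10 | 360, so solutions exist.
Divide through by 10: 15×k mod 38 = 36.
15⁻¹ ≡ 33 (mod 38).
k ≡ 33×36 ≡ 10 (mod 38).
The smallest non-negative solution is k = 10.

10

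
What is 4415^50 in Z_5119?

778

Compute successive squares:
50 in binary is 110010, i.e. 50 = 32 + 16 + 2.
4415^1 ≡ 4415 (mod 5119)
4415^2 ≡ 4415^2 = 19492225 ≡ 4192 (mod 5119)
4415^4 ≡ 4192^2 = 17572864 ≡ 4456 (mod 5119)
4415^8 ≡ 4456^2 = 19855936 ≡ 4454 (mod 5119)
4415^16 ≡ 4454^2 = 19838116 ≡ 1991 (mod 5119)
4415^32 ≡ 1991^2 = 3964081 ≡ 1975 (mod 5119)
4415^50 = 4415^32 · 4415^16 · 4415^2 ≡ 1975 · 1991 · 4192 (mod 5119).
Accumulate the product:
1975 · 1991 = 3932225 ≡ 833
833 · 4192 = 3491936 ≡ 778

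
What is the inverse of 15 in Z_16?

16 = 1*15 + 1
15 = 15*1 + 0
gcd(15, 16) = 1, so the inverse exists.
Bézout: 1 = 1*16 − 1*15.
So 15⁻¹ ≡ −1 ≡ 15 (mod 16).

15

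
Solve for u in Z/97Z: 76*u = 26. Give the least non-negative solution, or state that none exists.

gcd(76, 97) = 1, so a unique solution mod 97 exists.
76⁻¹ ≡ 60 (mod 97).
u ≡ 60*26 ≡ 8 (mod 97).

8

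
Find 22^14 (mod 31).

7

14 in binary is 1110, i.e. 14 = 8 + 4 + 2.
22^1 ≡ 22 (mod 31)
22^2 ≡ 22^2 = 484 ≡ 19 (mod 31)
22^4 ≡ 19^2 = 361 ≡ 20 (mod 31)
22^8 ≡ 20^2 = 400 ≡ 28 (mod 31)
22^14 = 22^8 · 22^4 · 22^2 ≡ 28 · 20 · 19 (mod 31).
Accumulate the product:
28 · 20 = 560 ≡ 2
2 · 19 = 38 ≡ 7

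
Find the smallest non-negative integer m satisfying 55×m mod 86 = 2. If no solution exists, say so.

36

gcd(55, 86) = 1, so a unique solution mod 86 exists.
55⁻¹ ≡ 61 (mod 86).
m ≡ 61×2 ≡ 36 (mod 86).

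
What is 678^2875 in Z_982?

382

Compute successive squares:
678^1 ≡ 678 (mod 982)
678^2 ≡ 678^2 = 459684 ≡ 108 (mod 982)
678^4 ≡ 108^2 = 11664 ≡ 862 (mod 982)
678^8 ≡ 862^2 = 743044 ≡ 652 (mod 982)
678^16 ≡ 652^2 = 425104 ≡ 880 (mod 982)
678^32 ≡ 880^2 = 774400 ≡ 584 (mod 982)
678^64 ≡ 584^2 = 341056 ≡ 302 (mod 982)
678^128 ≡ 302^2 = 91204 ≡ 860 (mod 982)
678^256 ≡ 860^2 = 739600 ≡ 154 (mod 982)
678^512 ≡ 154^2 = 23716 ≡ 148 (mod 982)
678^1024 ≡ 148^2 = 21904 ≡ 300 (mod 982)
678^2048 ≡ 300^2 = 90000 ≡ 638 (mod 982)
678^2875 = 678^2048 · 678^512 · 678^256 · 678^32 · 678^16 · 678^8 · 678^2 · 678^1 ≡ 638 · 148 · 154 · 584 · 880 · 652 · 108 · 678 (mod 982).
Accumulate the product:
638 · 148 = 94424 ≡ 152
152 · 154 = 23408 ≡ 822
822 · 584 = 480048 ≡ 832
832 · 880 = 732160 ≡ 570
570 · 652 = 371640 ≡ 444
444 · 108 = 47952 ≡ 816
816 · 678 = 553248 ≡ 382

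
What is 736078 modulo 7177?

4024

736078 = 102*7177 + 4024, so 736078 ≡ 4024 (mod 7177).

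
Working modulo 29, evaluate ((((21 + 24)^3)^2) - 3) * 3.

21 + 24 = 45 ≡ 16 (mod 29)
(16)^3 ≡ 7 (mod 29)
(7)^2 ≡ 20 (mod 29)
20 - 3 = 17
17 * 3 = 51 ≡ 22 (mod 29)

22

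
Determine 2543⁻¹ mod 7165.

7165 = 2·2543 + 2079
2543 = 1·2079 + 464
2079 = 4·464 + 223
464 = 2·223 + 18
223 = 12·18 + 7
18 = 2·7 + 4
7 = 1·4 + 3
4 = 1·3 + 1
3 = 3·1 + 0
gcd(2543, 7165) = 1, so the inverse exists.
Back-substitute for 1:
1 = 1·4 − 1·3
  = −1·7 + 2·4
  = 2·18 − 5·7
  = −5·223 + 62·18
  = 62·464 − 129·223
  = −129·2079 + 578·464
  = 578·2543 − 707·2079
  = −707·7165 + 1992·2543
So 2543⁻¹ ≡ 1992 (mod 7165).

1992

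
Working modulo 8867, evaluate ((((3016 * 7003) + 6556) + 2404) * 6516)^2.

3016 * 7003 = 21121048 ≡ 8721 (mod 8867)
8721 + 6556 = 15277 ≡ 6410 (mod 8867)
6410 + 2404 = 8814
8814 * 6516 = 57432024 ≡ 465 (mod 8867)
(465)^2 ≡ 3417 (mod 8867)

3417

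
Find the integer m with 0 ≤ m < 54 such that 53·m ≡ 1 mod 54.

By the extended Euclidean algorithm:
54 = 1*53 + 1
53 = 53*1 + 0
gcd(53, 54) = 1, so the inverse exists.
Bézout: 1 = 1*54 − 1*53.
So 53⁻¹ ≡ −1 ≡ 53 (mod 54).

53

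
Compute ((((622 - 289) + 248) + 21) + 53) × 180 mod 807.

78

622 - 289 = 333
333 + 248 = 581
581 + 21 = 602
602 + 53 = 655
655 × 180 = 117900 ≡ 78 (mod 807)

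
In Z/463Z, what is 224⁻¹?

Run the extended Euclidean algorithm:
463 = 2·224 + 15
224 = 14·15 + 14
15 = 1·14 + 1
14 = 14·1 + 0
gcd(224, 463) = 1, so the inverse exists.
Bézout: 1 = 15·463 − 31·224.
So 224⁻¹ ≡ −31 ≡ 432 (mod 463).

432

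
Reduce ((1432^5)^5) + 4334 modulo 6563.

(1432)^5 ≡ 3210 (mod 6563)
(3210)^5 ≡ 4672 (mod 6563)
4672 + 4334 = 9006 ≡ 2443 (mod 6563)

2443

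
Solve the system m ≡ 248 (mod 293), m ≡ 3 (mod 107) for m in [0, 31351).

293⁻¹ mod 107: 293*42 ≡ 1 (mod 107), so 293⁻¹ ≡ 42.
m = 248 + 293*((3 − 248)*42 mod 107) = 248 + 293*89 = 26325.
Check: 26325 mod 293 = 248, 26325 mod 107 = 3. ✓

26325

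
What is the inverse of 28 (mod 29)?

Apply the Euclidean algorithm and back-substitute:
29 = 1×28 + 1
28 = 28×1 + 0
gcd(28, 29) = 1, so the inverse exists.
Back-substitute for 1:
1 = 1×29 − 1×28
So 28⁻¹ ≡ −1 ≡ 28 (mod 29).

28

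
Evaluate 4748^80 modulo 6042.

By square-and-multiply:
80 in binary is 1010000, i.e. 80 = 64 + 16.
4748^1 ≡ 4748 (mod 6042)
4748^2 ≡ 4748^2 = 22543504 ≡ 802 (mod 6042)
4748^4 ≡ 802^2 = 643204 ≡ 2752 (mod 6042)
4748^8 ≡ 2752^2 = 7573504 ≡ 2878 (mod 6042)
4748^16 ≡ 2878^2 = 8282884 ≡ 5344 (mod 6042)
4748^32 ≡ 5344^2 = 28558336 ≡ 3844 (mod 6042)
4748^64 ≡ 3844^2 = 14776336 ≡ 3646 (mod 6042)
4748^80 = 4748^64 · 4748^16 ≡ 3646 · 5344 (mod 6042).
3646 · 5344 = 19484224 ≡ 4816 (mod 6042).

4816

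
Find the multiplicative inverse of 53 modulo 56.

Apply the Euclidean algorithm and back-substitute:
56 = 1·53 + 3
53 = 17·3 + 2
3 = 1·2 + 1
2 = 2·1 + 0
gcd(53, 56) = 1, so the inverse exists.
Back-substitute for 1:
1 = 1·3 − 1·2
  = −1·53 + 18·3
  = 18·56 − 19·53
So 53⁻¹ ≡ −19 ≡ 37 (mod 56).

37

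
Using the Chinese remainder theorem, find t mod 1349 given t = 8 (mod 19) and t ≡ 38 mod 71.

19⁻¹ mod 71: 19×15 ≡ 1 (mod 71), so 19⁻¹ ≡ 15.
t = 8 + 19×((38 − 8)×15 mod 71) = 8 + 19×24 = 464.

464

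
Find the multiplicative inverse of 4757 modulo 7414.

2143

Apply the Euclidean algorithm and back-substitute:
7414 = 1·4757 + 2657
4757 = 1·2657 + 2100
2657 = 1·2100 + 557
2100 = 3·557 + 429
557 = 1·429 + 128
429 = 3·128 + 45
128 = 2·45 + 38
45 = 1·38 + 7
38 = 5·7 + 3
7 = 2·3 + 1
3 = 3·1 + 0
gcd(4757, 7414) = 1, so the inverse exists.
Back-substitute for 1:
1 = 1·7 − 2·3
  = −2·38 + 11·7
  = 11·45 − 13·38
  = −13·128 + 37·45
  = 37·429 − 124·128
  = −124·557 + 161·429
  = 161·2100 − 607·557
  = −607·2657 + 768·2100
  = 768·4757 − 1375·2657
  = −1375·7414 + 2143·4757
So 4757⁻¹ ≡ 2143 (mod 7414).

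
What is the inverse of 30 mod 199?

199 = 6×30 + 19
30 = 1×19 + 11
19 = 1×11 + 8
11 = 1×8 + 3
8 = 2×3 + 2
3 = 1×2 + 1
2 = 2×1 + 0
gcd(30, 199) = 1, so the inverse exists.
Bézout: 1 = −11×199 + 73×30.
So 30⁻¹ ≡ 73 (mod 199).

73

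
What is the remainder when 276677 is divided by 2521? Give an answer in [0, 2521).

1888

276677 = 109·2521 + 1888, so 276677 ≡ 1888 (mod 2521).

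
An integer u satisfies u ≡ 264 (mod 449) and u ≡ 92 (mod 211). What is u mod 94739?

449⁻¹ mod 211: 449·86 ≡ 1 (mod 211), so 449⁻¹ ≡ 86.
u = 264 + 449·((92 − 264)·86 mod 211) = 264 + 449·189 = 85125.

85125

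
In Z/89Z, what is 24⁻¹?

By the extended Euclidean algorithm:
89 = 3·24 + 17
24 = 1·17 + 7
17 = 2·7 + 3
7 = 2·3 + 1
3 = 3·1 + 0
gcd(24, 89) = 1, so the inverse exists.
Back-substitute for 1:
1 = 1·7 − 2·3
  = −2·17 + 5·7
  = 5·24 − 7·17
  = −7·89 + 26·24
So 24⁻¹ ≡ 26 (mod 89).

26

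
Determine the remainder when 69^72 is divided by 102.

By square-and-multiply:
72 in binary is 1001000, i.e. 72 = 64 + 8.
69^1 ≡ 69 (mod 102)
69^2 ≡ 69^2 = 4761 ≡ 69 (mod 102)
69^4 ≡ 69^2 = 4761 ≡ 69 (mod 102)
69^8 ≡ 69^2 = 4761 ≡ 69 (mod 102)
69^16 ≡ 69^2 = 4761 ≡ 69 (mod 102)
69^32 ≡ 69^2 = 4761 ≡ 69 (mod 102)
69^64 ≡ 69^2 = 4761 ≡ 69 (mod 102)
69^72 = 69^64 * 69^8 ≡ 69 * 69 (mod 102).
69 * 69 = 4761 ≡ 69 (mod 102).

69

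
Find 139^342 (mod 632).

Using repeated squaring:
342 in binary is 101010110, i.e. 342 = 256 + 64 + 16 + 4 + 2.
139^1 ≡ 139 (mod 632)
139^2 ≡ 139^2 = 19321 ≡ 361 (mod 632)
139^4 ≡ 361^2 = 130321 ≡ 129 (mod 632)
139^8 ≡ 129^2 = 16641 ≡ 209 (mod 632)
139^16 ≡ 209^2 = 43681 ≡ 73 (mod 632)
139^32 ≡ 73^2 = 5329 ≡ 273 (mod 632)
139^64 ≡ 273^2 = 74529 ≡ 585 (mod 632)
139^128 ≡ 585^2 = 342225 ≡ 313 (mod 632)
139^256 ≡ 313^2 = 97969 ≡ 9 (mod 632)
139^342 = 139^256 · 139^64 · 139^16 · 139^4 · 139^2 ≡ 9 · 585 · 73 · 129 · 361 (mod 632).
Accumulate the product:
9 · 585 = 5265 ≡ 209
209 · 73 = 15257 ≡ 89
89 · 129 = 11481 ≡ 105
105 · 361 = 37905 ≡ 617

617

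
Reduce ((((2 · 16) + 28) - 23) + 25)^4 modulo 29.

2 · 16 = 32 ≡ 3 (mod 29)
3 + 28 = 31 ≡ 2 (mod 29)
2 - 23 = -21 ≡ 8 (mod 29)
8 + 25 = 33 ≡ 4 (mod 29)
(4)^4 ≡ 24 (mod 29)

24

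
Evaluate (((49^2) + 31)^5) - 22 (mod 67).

58

(49)^2 ≡ 56 (mod 67)
56 + 31 = 87 ≡ 20 (mod 67)
(20)^5 ≡ 13 (mod 67)
13 - 22 = -9 ≡ 58 (mod 67)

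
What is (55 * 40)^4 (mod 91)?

55 * 40 = 2200 ≡ 16 (mod 91)
(16)^4 ≡ 16 (mod 91)

16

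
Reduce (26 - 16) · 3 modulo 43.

26 - 16 = 10
10 · 3 = 30

30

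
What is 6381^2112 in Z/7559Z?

6178

Compute successive squares:
6381^1 ≡ 6381 (mod 7559)
6381^2 ≡ 6381^2 = 40717161 ≡ 4387 (mod 7559)
6381^4 ≡ 4387^2 = 19245769 ≡ 555 (mod 7559)
6381^8 ≡ 555^2 = 308025 ≡ 5665 (mod 7559)
6381^16 ≡ 5665^2 = 32092225 ≡ 4270 (mod 7559)
6381^32 ≡ 4270^2 = 18232900 ≡ 592 (mod 7559)
6381^64 ≡ 592^2 = 350464 ≡ 2750 (mod 7559)
6381^128 ≡ 2750^2 = 7562500 ≡ 3500 (mod 7559)
6381^256 ≡ 3500^2 = 12250000 ≡ 4420 (mod 7559)
6381^512 ≡ 4420^2 = 19536400 ≡ 3944 (mod 7559)
6381^1024 ≡ 3944^2 = 15555136 ≡ 6273 (mod 7559)
6381^2048 ≡ 6273^2 = 39350529 ≡ 5934 (mod 7559)
6381^2112 = 6381^2048 * 6381^64 ≡ 5934 * 2750 (mod 7559).
5934 * 2750 = 16318500 ≡ 6178 (mod 7559).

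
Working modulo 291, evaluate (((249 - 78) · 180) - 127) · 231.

231

249 - 78 = 171
171 · 180 = 30780 ≡ 225 (mod 291)
225 - 127 = 98
98 · 231 = 22638 ≡ 231 (mod 291)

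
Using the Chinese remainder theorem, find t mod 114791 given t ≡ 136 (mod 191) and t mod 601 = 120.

82457

191⁻¹ mod 601: 191×236 ≡ 1 (mod 601), so 191⁻¹ ≡ 236.
t = 136 + 191×((120 − 136)×236 mod 601) = 136 + 191×431 = 82457.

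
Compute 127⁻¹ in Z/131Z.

By the extended Euclidean algorithm:
131 = 1*127 + 4
127 = 31*4 + 3
4 = 1*3 + 1
3 = 3*1 + 0
gcd(127, 131) = 1, so the inverse exists.
Back-substitute for 1:
1 = 1*4 − 1*3
  = −1*127 + 32*4
  = 32*131 − 33*127
So 127⁻¹ ≡ −33 ≡ 98 (mod 131).

98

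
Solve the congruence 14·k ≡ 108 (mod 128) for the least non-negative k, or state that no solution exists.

gcd(14, 128) = 2, and 2 | 108, so solutions exist.
Divide through by 2: 7·k mod 64 = 54.
7⁻¹ ≡ 55 (mod 64).
k ≡ 55·54 ≡ 26 (mod 64).
The smallest non-negative solution is k = 26.

26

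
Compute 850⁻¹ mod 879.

Run the extended Euclidean algorithm:
879 = 1·850 + 29
850 = 29·29 + 9
29 = 3·9 + 2
9 = 4·2 + 1
2 = 2·1 + 0
gcd(850, 879) = 1, so the inverse exists.
Bézout: 1 = −381·879 + 394·850.
So 850⁻¹ ≡ 394 (mod 879).

394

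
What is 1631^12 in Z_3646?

Using repeated squaring:
1631^1 ≡ 1631 (mod 3646)
1631^2 ≡ 1631^2 = 2660161 ≡ 2227 (mod 3646)
1631^4 ≡ 2227^2 = 4959529 ≡ 969 (mod 3646)
1631^8 ≡ 969^2 = 938961 ≡ 1939 (mod 3646)
1631^12 = 1631^8 · 1631^4 ≡ 1939 · 969 (mod 3646).
1939 · 969 = 1878891 ≡ 1201 (mod 3646).

1201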